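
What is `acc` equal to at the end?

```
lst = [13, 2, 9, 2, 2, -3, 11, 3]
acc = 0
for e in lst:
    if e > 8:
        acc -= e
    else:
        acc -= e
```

e=13: >8, acc = 0-13 = -13
e=2: not >8, acc = (-13)-2 = -15
e=9: >8, acc = (-15)-9 = -24
e=2: not >8, acc = (-24)-2 = -26
e=2: not >8, acc = (-26)-2 = -28
e=-3: not >8, acc = (-28)-(-3) = -25
e=11: >8, acc = (-25)-11 = -36
e=3: not >8, acc = (-36)-3 = -39

-39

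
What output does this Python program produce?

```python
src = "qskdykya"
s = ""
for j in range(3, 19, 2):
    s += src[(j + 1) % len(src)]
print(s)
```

j=3: add src[4]='y' → 'y'
j=5: add src[6]='y' → 'yy'
j=7: add src[0]='q' → 'yyq'
j=9: add src[2]='k' → 'yyqk'
j=11: add src[4]='y' → 'yyqky'
j=13: add src[6]='y' → 'yyqkyy'
j=15: add src[0]='q' → 'yyqkyyq'
j=17: add src[2]='k' → 'yyqkyyqk'

yyqkyyqk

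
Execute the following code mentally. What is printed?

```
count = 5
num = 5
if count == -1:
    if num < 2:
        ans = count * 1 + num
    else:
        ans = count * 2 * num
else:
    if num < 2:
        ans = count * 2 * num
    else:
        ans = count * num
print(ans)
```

count=5, num=5
count == -1 is False; num < 2 is False
→ ans = count * num = 25

25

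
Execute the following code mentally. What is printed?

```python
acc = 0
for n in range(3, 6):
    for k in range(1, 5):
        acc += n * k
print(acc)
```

n=3,k=1: acc = 0+3 = 3
n=3,k=2: acc = 3+6 = 9
n=3,k=3: acc = 9+9 = 18
n=3,k=4: acc = 18+12 = 30
n=4,k=1: acc = 30+4 = 34
n=4,k=2: acc = 34+8 = 42
n=4,k=3: acc = 42+12 = 54
n=4,k=4: acc = 54+16 = 70
n=5,k=1: acc = 70+5 = 75
n=5,k=2: acc = 75+10 = 85
n=5,k=3: acc = 85+15 = 100
n=5,k=4: acc = 100+20 = 120

120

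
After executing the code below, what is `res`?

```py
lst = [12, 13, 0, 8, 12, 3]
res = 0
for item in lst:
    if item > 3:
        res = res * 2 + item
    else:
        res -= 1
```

171

item=12: >3, res = 0*2+12 = 12
item=13: >3, res = 12*2+13 = 37
item=0: not >3, res = 37-1 = 36
item=8: >3, res = 36*2+8 = 80
item=12: >3, res = 80*2+12 = 172
item=3: not >3, res = 172-1 = 171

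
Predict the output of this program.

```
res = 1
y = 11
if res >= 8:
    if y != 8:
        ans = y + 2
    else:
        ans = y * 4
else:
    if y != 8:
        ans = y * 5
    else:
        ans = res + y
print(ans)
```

res=1, y=11
res >= 8 is False; y != 8 is True
→ ans = y * 5 = 55

55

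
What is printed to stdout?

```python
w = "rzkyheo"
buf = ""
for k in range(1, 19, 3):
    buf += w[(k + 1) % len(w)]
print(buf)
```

kezhry

k=1: add w[2]='k' → 'k'
k=4: add w[5]='e' → 'ke'
k=7: add w[1]='z' → 'kez'
k=10: add w[4]='h' → 'kezh'
k=13: add w[0]='r' → 'kezhr'
k=16: add w[3]='y' → 'kezhry'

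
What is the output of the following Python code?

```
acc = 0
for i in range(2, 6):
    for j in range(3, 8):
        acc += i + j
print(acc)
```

i=2,j=3: acc = 0+5 = 5
i=2,j=4: acc = 5+6 = 11
i=2,j=5: acc = 11+7 = 18
i=2,j=6: acc = 18+8 = 26
i=2,j=7: acc = 26+9 = 35
i=3,j=3: acc = 35+6 = 41
i=3,j=4: acc = 41+7 = 48
i=3,j=5: acc = 48+8 = 56
i=3,j=6: acc = 56+9 = 65
i=3,j=7: acc = 65+10 = 75
i=4,j=3: acc = 75+7 = 82
i=4,j=4: acc = 82+8 = 90
i=4,j=5: acc = 90+9 = 99
i=4,j=6: acc = 99+10 = 109
i=4,j=7: acc = 109+11 = 120
i=5,j=3: acc = 120+8 = 128
i=5,j=4: acc = 128+9 = 137
i=5,j=5: acc = 137+10 = 147
i=5,j=6: acc = 147+11 = 158
i=5,j=7: acc = 158+12 = 170

170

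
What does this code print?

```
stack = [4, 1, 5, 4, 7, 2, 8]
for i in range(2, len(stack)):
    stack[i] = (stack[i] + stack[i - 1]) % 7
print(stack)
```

i=2: stack[2] = (5+1)%7 = 6 → [4, 1, 6, 4, 7, 2, 8]
i=3: stack[3] = (4+6)%7 = 3 → [4, 1, 6, 3, 7, 2, 8]
i=4: stack[4] = (7+3)%7 = 3 → [4, 1, 6, 3, 3, 2, 8]
i=5: stack[5] = (2+3)%7 = 5 → [4, 1, 6, 3, 3, 5, 8]
i=6: stack[6] = (8+5)%7 = 6 → [4, 1, 6, 3, 3, 5, 6]

[4, 1, 6, 3, 3, 5, 6]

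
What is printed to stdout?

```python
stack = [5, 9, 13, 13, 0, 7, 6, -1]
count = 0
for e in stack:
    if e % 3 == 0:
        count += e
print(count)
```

e=5: not %3==0
e=9: %3==0, count = 0+9 = 9
e=13: not %3==0
e=13: not %3==0
e=0: %3==0, count = 9+0 = 9
e=7: not %3==0
e=6: %3==0, count = 9+6 = 15
e=-1: not %3==0

15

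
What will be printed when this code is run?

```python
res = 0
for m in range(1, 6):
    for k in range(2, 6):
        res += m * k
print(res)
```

m=1,k=2: res = 0+2 = 2
m=1,k=3: res = 2+3 = 5
m=1,k=4: res = 5+4 = 9
m=1,k=5: res = 9+5 = 14
m=2,k=2: res = 14+4 = 18
m=2,k=3: res = 18+6 = 24
m=2,k=4: res = 24+8 = 32
m=2,k=5: res = 32+10 = 42
m=3,k=2: res = 42+6 = 48
m=3,k=3: res = 48+9 = 57
m=3,k=4: res = 57+12 = 69
m=3,k=5: res = 69+15 = 84
m=4,k=2: res = 84+8 = 92
m=4,k=3: res = 92+12 = 104
m=4,k=4: res = 104+16 = 120
m=4,k=5: res = 120+20 = 140
m=5,k=2: res = 140+10 = 150
m=5,k=3: res = 150+15 = 165
m=5,k=4: res = 165+20 = 185
m=5,k=5: res = 185+25 = 210

210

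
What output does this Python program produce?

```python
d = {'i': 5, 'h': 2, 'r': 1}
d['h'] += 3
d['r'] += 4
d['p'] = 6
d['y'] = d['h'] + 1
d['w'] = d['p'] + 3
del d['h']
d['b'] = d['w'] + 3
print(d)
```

{'i': 5, 'r': 5, 'p': 6, 'y': 6, 'w': 9, 'b': 12}

d['h'] = 2+3 = 5 → {'i': 5, 'h': 5, 'r': 1}
d['r'] = 1+4 = 5 → {'i': 5, 'h': 5, 'r': 5}
d['p'] = 6 → {'i': 5, 'h': 5, 'r': 5, 'p': 6}
d['y'] = d['h']+1 = 6 → {'i': 5, 'h': 5, 'r': 5, 'p': 6, 'y': 6}
d['w'] = d['p']+3 = 9 → {'i': 5, 'h': 5, 'r': 5, 'p': 6, 'y': 6, 'w': 9}
del 'h' → {'i': 5, 'r': 5, 'p': 6, 'y': 6, 'w': 9}
d['b'] = d['w']+3 = 12 → {'i': 5, 'r': 5, 'p': 6, 'y': 6, 'w': 9, 'b': 12}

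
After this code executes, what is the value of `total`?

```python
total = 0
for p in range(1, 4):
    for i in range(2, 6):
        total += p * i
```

84

p=1,i=2: total = 0+2 = 2
p=1,i=3: total = 2+3 = 5
p=1,i=4: total = 5+4 = 9
p=1,i=5: total = 9+5 = 14
p=2,i=2: total = 14+4 = 18
p=2,i=3: total = 18+6 = 24
p=2,i=4: total = 24+8 = 32
p=2,i=5: total = 32+10 = 42
p=3,i=2: total = 42+6 = 48
p=3,i=3: total = 48+9 = 57
p=3,i=4: total = 57+12 = 69
p=3,i=5: total = 69+15 = 84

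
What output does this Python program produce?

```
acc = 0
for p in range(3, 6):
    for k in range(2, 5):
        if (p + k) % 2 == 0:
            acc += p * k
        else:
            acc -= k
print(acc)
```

33

p=3,k=2: odd sum, acc = 0-2 = -2
p=3,k=3: even sum, acc = (-2)+9 = 7
p=3,k=4: odd sum, acc = 7-4 = 3
p=4,k=2: even sum, acc = 3+8 = 11
p=4,k=3: odd sum, acc = 11-3 = 8
p=4,k=4: even sum, acc = 8+16 = 24
p=5,k=2: odd sum, acc = 24-2 = 22
p=5,k=3: even sum, acc = 22+15 = 37
p=5,k=4: odd sum, acc = 37-4 = 33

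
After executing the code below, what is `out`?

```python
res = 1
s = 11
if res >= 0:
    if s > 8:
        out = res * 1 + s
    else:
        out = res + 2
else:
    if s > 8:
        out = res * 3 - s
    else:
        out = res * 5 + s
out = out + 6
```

res=1, s=11
res >= 0 is True; s > 8 is True
→ out = res * 1 + s = 12
out = 12+6 = 18

18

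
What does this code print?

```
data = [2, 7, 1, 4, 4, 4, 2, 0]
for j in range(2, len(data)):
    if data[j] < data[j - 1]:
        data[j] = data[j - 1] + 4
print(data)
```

j=2: 1<7, data[2] = 7+4 = 11 → [2, 7, 11, 4, 4, 4, 2, 0]
j=3: 4<11, data[3] = 11+4 = 15 → [2, 7, 11, 15, 4, 4, 2, 0]
j=4: 4<15, data[4] = 15+4 = 19 → [2, 7, 11, 15, 19, 4, 2, 0]
j=5: 4<19, data[5] = 19+4 = 23 → [2, 7, 11, 15, 19, 23, 2, 0]
j=6: 2<23, data[6] = 23+4 = 27 → [2, 7, 11, 15, 19, 23, 27, 0]
j=7: 0<27, data[7] = 27+4 = 31 → [2, 7, 11, 15, 19, 23, 27, 31]

[2, 7, 11, 15, 19, 23, 27, 31]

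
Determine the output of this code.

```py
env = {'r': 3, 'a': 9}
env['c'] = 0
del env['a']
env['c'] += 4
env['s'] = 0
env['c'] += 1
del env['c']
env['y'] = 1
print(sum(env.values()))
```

4

env['c'] = 0 → {'r': 3, 'a': 9, 'c': 0}
del 'a' → {'r': 3, 'c': 0}
env['c'] = 0+4 = 4 → {'r': 3, 'c': 4}
env['s'] = 0 → {'r': 3, 'c': 4, 's': 0}
env['c'] = 4+1 = 5 → {'r': 3, 'c': 5, 's': 0}
del 'c' → {'r': 3, 's': 0}
env['y'] = 1 → {'r': 3, 's': 0, 'y': 1}
sum of values = 4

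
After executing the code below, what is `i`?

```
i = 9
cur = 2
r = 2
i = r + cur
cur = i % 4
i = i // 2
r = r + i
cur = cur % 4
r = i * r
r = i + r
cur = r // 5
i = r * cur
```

i = 2+2 = 4
cur = 4%4 = 0
i = 4//2 = 2
r = 2+2 = 4
cur = 0%4 = 0
r = 2*4 = 8
r = 2+8 = 10
cur = 10//5 = 2
i = 10*2 = 20

20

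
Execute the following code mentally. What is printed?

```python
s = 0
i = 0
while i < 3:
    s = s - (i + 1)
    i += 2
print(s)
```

-4

i=0: s = 0-1 = -1
i=2: s = (-1)-3 = -4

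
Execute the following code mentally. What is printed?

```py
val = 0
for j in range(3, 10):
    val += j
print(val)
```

42

j=3: val = 0+3 = 3
j=4: val = 3+4 = 7
j=5: val = 7+5 = 12
j=6: val = 12+6 = 18
j=7: val = 18+7 = 25
j=8: val = 25+8 = 33
j=9: val = 33+9 = 42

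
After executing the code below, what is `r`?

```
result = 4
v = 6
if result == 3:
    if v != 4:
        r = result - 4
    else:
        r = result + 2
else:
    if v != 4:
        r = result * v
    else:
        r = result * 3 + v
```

24

result=4, v=6
result == 3 is False; v != 4 is True
→ r = result * v = 24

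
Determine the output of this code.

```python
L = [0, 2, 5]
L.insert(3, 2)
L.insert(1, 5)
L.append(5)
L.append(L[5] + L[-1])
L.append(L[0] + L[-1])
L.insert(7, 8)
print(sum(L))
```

insert 2 at 3 → [0, 2, 5, 2]
insert 5 at 1 → [0, 5, 2, 5, 2]
append 5 → [0, 5, 2, 5, 2, 5]
append L[5]+L[-1] = 5+5 = 10 → [0, 5, 2, 5, 2, 5, 10]
append L[0]+L[-1] = 0+10 = 10 → [0, 5, 2, 5, 2, 5, 10, 10]
insert 8 at 7 → [0, 5, 2, 5, 2, 5, 10, 8, 10]
sum = 47

47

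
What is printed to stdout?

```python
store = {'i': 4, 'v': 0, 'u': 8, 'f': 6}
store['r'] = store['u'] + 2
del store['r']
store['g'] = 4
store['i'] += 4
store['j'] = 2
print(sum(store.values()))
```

28

store['r'] = store['u']+2 = 10 → {'i': 4, 'v': 0, 'u': 8, 'f': 6, 'r': 10}
del 'r' → {'i': 4, 'v': 0, 'u': 8, 'f': 6}
store['g'] = 4 → {'i': 4, 'v': 0, 'u': 8, 'f': 6, 'g': 4}
store['i'] = 4+4 = 8 → {'i': 8, 'v': 0, 'u': 8, 'f': 6, 'g': 4}
store['j'] = 2 → {'i': 8, 'v': 0, 'u': 8, 'f': 6, 'g': 4, 'j': 2}
sum of values = 28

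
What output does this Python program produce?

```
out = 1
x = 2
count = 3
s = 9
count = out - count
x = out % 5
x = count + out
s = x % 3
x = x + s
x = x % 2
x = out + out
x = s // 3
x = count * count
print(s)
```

count = 1-3 = -2
x = 1%5 = 1
x = (-2)+1 = -1
s = (-1)%3 = 2
x = (-1)+2 = 1
x = 1%2 = 1
x = 1+1 = 2
x = 2//3 = 0
x = (-2)*(-2) = 4

2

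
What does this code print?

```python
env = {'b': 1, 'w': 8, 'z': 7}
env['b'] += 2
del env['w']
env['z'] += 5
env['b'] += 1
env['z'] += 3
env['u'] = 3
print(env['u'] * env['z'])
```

45

env['b'] = 1+2 = 3 → {'b': 3, 'w': 8, 'z': 7}
del 'w' → {'b': 3, 'z': 7}
env['z'] = 7+5 = 12 → {'b': 3, 'z': 12}
env['b'] = 3+1 = 4 → {'b': 4, 'z': 12}
env['z'] = 12+3 = 15 → {'b': 4, 'z': 15}
env['u'] = 3 → {'b': 4, 'z': 15, 'u': 3}
env['u']*env['z'] = 3*15 = 45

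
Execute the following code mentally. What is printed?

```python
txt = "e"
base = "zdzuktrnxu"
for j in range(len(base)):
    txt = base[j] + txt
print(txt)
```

uxnrtkuzdze

j=0: prepend 'z' → 'ze'
j=1: prepend 'd' → 'dze'
j=2: prepend 'z' → 'zdze'
j=3: prepend 'u' → 'uzdze'
j=4: prepend 'k' → 'kuzdze'
j=5: prepend 't' → 'tkuzdze'
j=6: prepend 'r' → 'rtkuzdze'
j=7: prepend 'n' → 'nrtkuzdze'
j=8: prepend 'x' → 'xnrtkuzdze'
j=9: prepend 'u' → 'uxnrtkuzdze'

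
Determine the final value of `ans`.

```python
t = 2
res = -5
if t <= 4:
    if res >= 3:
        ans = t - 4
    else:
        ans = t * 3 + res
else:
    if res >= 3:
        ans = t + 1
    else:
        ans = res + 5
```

1

t=2, res=-5
t <= 4 is True; res >= 3 is False
→ ans = t * 3 + res = 1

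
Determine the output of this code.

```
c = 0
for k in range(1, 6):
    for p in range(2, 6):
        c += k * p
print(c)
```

k=1,p=2: c = 0+2 = 2
k=1,p=3: c = 2+3 = 5
k=1,p=4: c = 5+4 = 9
k=1,p=5: c = 9+5 = 14
k=2,p=2: c = 14+4 = 18
k=2,p=3: c = 18+6 = 24
k=2,p=4: c = 24+8 = 32
k=2,p=5: c = 32+10 = 42
k=3,p=2: c = 42+6 = 48
k=3,p=3: c = 48+9 = 57
k=3,p=4: c = 57+12 = 69
k=3,p=5: c = 69+15 = 84
k=4,p=2: c = 84+8 = 92
k=4,p=3: c = 92+12 = 104
k=4,p=4: c = 104+16 = 120
k=4,p=5: c = 120+20 = 140
k=5,p=2: c = 140+10 = 150
k=5,p=3: c = 150+15 = 165
k=5,p=4: c = 165+20 = 185
k=5,p=5: c = 185+25 = 210

210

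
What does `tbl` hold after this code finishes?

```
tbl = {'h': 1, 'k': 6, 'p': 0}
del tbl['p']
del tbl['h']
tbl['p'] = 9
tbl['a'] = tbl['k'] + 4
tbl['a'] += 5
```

del 'p' → {'h': 1, 'k': 6}
del 'h' → {'k': 6}
tbl['p'] = 9 → {'k': 6, 'p': 9}
tbl['a'] = tbl['k']+4 = 10 → {'k': 6, 'p': 9, 'a': 10}
tbl['a'] = 10+5 = 15 → {'k': 6, 'p': 9, 'a': 15}

{'k': 6, 'p': 9, 'a': 15}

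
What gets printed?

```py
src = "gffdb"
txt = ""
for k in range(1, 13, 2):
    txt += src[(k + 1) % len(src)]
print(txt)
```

k=1: add src[2]='f' → 'f'
k=3: add src[4]='b' → 'fb'
k=5: add src[1]='f' → 'fbf'
k=7: add src[3]='d' → 'fbfd'
k=9: add src[0]='g' → 'fbfdg'
k=11: add src[2]='f' → 'fbfdgf'

fbfdgf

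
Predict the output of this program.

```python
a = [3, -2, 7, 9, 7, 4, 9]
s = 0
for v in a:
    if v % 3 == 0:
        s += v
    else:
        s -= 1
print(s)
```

v=3: %3==0, s = 0+3 = 3
v=-2: not %3==0, s = 3-1 = 2
v=7: not %3==0, s = 2-1 = 1
v=9: %3==0, s = 1+9 = 10
v=7: not %3==0, s = 10-1 = 9
v=4: not %3==0, s = 9-1 = 8
v=9: %3==0, s = 8+9 = 17

17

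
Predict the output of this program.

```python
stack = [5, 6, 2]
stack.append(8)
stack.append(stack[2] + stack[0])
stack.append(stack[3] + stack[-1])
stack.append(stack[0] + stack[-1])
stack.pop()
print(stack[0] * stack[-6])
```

append 8 → [5, 6, 2, 8]
append stack[2]+stack[0] = 2+5 = 7 → [5, 6, 2, 8, 7]
append stack[3]+stack[-1] = 8+7 = 15 → [5, 6, 2, 8, 7, 15]
append stack[0]+stack[-1] = 5+15 = 20 → [5, 6, 2, 8, 7, 15, 20]
pop() removes 20 → [5, 6, 2, 8, 7, 15]
stack[0]*stack[-6] = 5*5 = 25

25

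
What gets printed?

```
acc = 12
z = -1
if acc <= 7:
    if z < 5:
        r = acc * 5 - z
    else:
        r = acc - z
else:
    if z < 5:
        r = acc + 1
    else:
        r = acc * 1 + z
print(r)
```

13

acc=12, z=-1
acc <= 7 is False; z < 5 is True
→ r = acc + 1 = 13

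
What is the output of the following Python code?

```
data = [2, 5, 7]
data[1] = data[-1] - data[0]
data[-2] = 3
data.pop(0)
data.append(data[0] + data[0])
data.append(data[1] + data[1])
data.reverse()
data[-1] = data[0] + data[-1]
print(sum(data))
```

44

data[1] = data[-1]-data[0] = 7-2 = 5 → [2, 5, 7]
data[-2] = 3 → [2, 3, 7]
pop(0) removes 2 → [3, 7]
append data[0]+data[0] = 3+3 = 6 → [3, 7, 6]
append data[1]+data[1] = 7+7 = 14 → [3, 7, 6, 14]
reverse → [14, 6, 7, 3]
data[-1] = data[0]+data[-1] = 14+3 = 17 → [14, 6, 7, 17]
sum = 44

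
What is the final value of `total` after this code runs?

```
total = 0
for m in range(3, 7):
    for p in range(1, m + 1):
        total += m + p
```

138

m=3,p=1: total = 0+4 = 4
m=3,p=2: total = 4+5 = 9
m=3,p=3: total = 9+6 = 15
m=4,p=1: total = 15+5 = 20
m=4,p=2: total = 20+6 = 26
m=4,p=3: total = 26+7 = 33
m=4,p=4: total = 33+8 = 41
m=5,p=1: total = 41+6 = 47
m=5,p=2: total = 47+7 = 54
m=5,p=3: total = 54+8 = 62
m=5,p=4: total = 62+9 = 71
m=5,p=5: total = 71+10 = 81
m=6,p=1: total = 81+7 = 88
m=6,p=2: total = 88+8 = 96
m=6,p=3: total = 96+9 = 105
m=6,p=4: total = 105+10 = 115
m=6,p=5: total = 115+11 = 126
m=6,p=6: total = 126+12 = 138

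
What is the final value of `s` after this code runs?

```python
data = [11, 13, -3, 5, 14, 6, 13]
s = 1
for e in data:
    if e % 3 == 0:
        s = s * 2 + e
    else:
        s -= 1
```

e=11: not %3==0, s = 1-1 = 0
e=13: not %3==0, s = 0-1 = -1
e=-3: %3==0, s = (-1)*2+(-3) = -5
e=5: not %3==0, s = (-5)-1 = -6
e=14: not %3==0, s = (-6)-1 = -7
e=6: %3==0, s = (-7)*2+6 = -8
e=13: not %3==0, s = (-8)-1 = -9

-9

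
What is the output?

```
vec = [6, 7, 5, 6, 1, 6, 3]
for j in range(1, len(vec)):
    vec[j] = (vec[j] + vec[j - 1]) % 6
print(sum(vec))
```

13

j=1: vec[1] = (7+6)%6 = 1 → [6, 1, 5, 6, 1, 6, 3]
j=2: vec[2] = (5+1)%6 = 0 → [6, 1, 0, 6, 1, 6, 3]
j=3: vec[3] = (6+0)%6 = 0 → [6, 1, 0, 0, 1, 6, 3]
j=4: vec[4] = (1+0)%6 = 1 → [6, 1, 0, 0, 1, 6, 3]
j=5: vec[5] = (6+1)%6 = 1 → [6, 1, 0, 0, 1, 1, 3]
j=6: vec[6] = (3+1)%6 = 4 → [6, 1, 0, 0, 1, 1, 4]
sum = 13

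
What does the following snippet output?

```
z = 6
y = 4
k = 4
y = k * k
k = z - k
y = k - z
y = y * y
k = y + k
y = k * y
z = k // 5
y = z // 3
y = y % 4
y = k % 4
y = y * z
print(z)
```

y = 4*4 = 16
k = 6-4 = 2
y = 2-6 = -4
y = (-4)*(-4) = 16
k = 16+2 = 18
y = 18*16 = 288
z = 18//5 = 3
y = 3//3 = 1
y = 1%4 = 1
y = 18%4 = 2
y = 2*3 = 6

3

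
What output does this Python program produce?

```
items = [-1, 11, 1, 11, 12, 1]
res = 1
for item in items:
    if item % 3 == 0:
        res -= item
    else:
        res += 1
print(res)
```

item=-1: not %3==0, res = 1+1 = 2
item=11: not %3==0, res = 2+1 = 3
item=1: not %3==0, res = 3+1 = 4
item=11: not %3==0, res = 4+1 = 5
item=12: %3==0, res = 5-12 = -7
item=1: not %3==0, res = (-7)+1 = -6

-6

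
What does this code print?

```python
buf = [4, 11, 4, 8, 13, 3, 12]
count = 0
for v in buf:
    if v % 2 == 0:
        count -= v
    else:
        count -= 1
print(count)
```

-31

v=4: even, count = 0-4 = -4
v=11: not even, count = (-4)-1 = -5
v=4: even, count = (-5)-4 = -9
v=8: even, count = (-9)-8 = -17
v=13: not even, count = (-17)-1 = -18
v=3: not even, count = (-18)-1 = -19
v=12: even, count = (-19)-12 = -31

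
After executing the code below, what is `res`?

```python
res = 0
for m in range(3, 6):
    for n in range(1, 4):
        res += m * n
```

m=3,n=1: res = 0+3 = 3
m=3,n=2: res = 3+6 = 9
m=3,n=3: res = 9+9 = 18
m=4,n=1: res = 18+4 = 22
m=4,n=2: res = 22+8 = 30
m=4,n=3: res = 30+12 = 42
m=5,n=1: res = 42+5 = 47
m=5,n=2: res = 47+10 = 57
m=5,n=3: res = 57+15 = 72

72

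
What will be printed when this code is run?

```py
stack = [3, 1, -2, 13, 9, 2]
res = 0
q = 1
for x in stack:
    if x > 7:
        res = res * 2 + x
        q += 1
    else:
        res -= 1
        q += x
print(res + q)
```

29

x=3: not >7, res = 0-1 = -1; q=4
x=1: not >7, res = (-1)-1 = -2; q=5
x=-2: not >7, res = (-2)-1 = -3; q=3
x=13: >7, res = (-3)*2+13 = 7; q=4
x=9: >7, res = 7*2+9 = 23; q=5
x=2: not >7, res = 23-1 = 22; q=7
res+q = 22+7 = 29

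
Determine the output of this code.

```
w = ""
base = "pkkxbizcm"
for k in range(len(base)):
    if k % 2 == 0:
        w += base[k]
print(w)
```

k=0: add 'p' → 'p'
k=1: skip
k=2: add 'k' → 'pk'
k=3: skip
k=4: add 'b' → 'pkb'
k=5: skip
k=6: add 'z' → 'pkbz'
k=7: skip
k=8: add 'm' → 'pkbzm'

pkbzm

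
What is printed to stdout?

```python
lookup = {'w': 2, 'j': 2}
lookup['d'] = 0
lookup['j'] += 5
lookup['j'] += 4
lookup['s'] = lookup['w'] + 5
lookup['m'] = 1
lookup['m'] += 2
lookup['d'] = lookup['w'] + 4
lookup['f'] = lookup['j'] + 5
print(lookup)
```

{'w': 2, 'j': 11, 'd': 6, 's': 7, 'm': 3, 'f': 16}

lookup['d'] = 0 → {'w': 2, 'j': 2, 'd': 0}
lookup['j'] = 2+5 = 7 → {'w': 2, 'j': 7, 'd': 0}
lookup['j'] = 7+4 = 11 → {'w': 2, 'j': 11, 'd': 0}
lookup['s'] = lookup['w']+5 = 7 → {'w': 2, 'j': 11, 'd': 0, 's': 7}
lookup['m'] = 1 → {'w': 2, 'j': 11, 'd': 0, 's': 7, 'm': 1}
lookup['m'] = 1+2 = 3 → {'w': 2, 'j': 11, 'd': 0, 's': 7, 'm': 3}
lookup['d'] = lookup['w']+4 = 6 → {'w': 2, 'j': 11, 'd': 6, 's': 7, 'm': 3}
lookup['f'] = lookup['j']+5 = 16 → {'w': 2, 'j': 11, 'd': 6, 's': 7, 'm': 3, 'f': 16}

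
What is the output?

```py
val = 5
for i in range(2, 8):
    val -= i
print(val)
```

i=2: val = 5-2 = 3
i=3: val = 3-3 = 0
i=4: val = 0-4 = -4
i=5: val = (-4)-5 = -9
i=6: val = (-9)-6 = -15
i=7: val = (-15)-7 = -22

-22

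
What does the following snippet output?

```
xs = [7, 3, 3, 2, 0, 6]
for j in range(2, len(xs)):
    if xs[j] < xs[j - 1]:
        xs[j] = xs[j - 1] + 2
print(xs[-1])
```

j=2: 3>=3, unchanged → [7, 3, 3, 2, 0, 6]
j=3: 2<3, xs[3] = 3+2 = 5 → [7, 3, 3, 5, 0, 6]
j=4: 0<5, xs[4] = 5+2 = 7 → [7, 3, 3, 5, 7, 6]
j=5: 6<7, xs[5] = 7+2 = 9 → [7, 3, 3, 5, 7, 9]

9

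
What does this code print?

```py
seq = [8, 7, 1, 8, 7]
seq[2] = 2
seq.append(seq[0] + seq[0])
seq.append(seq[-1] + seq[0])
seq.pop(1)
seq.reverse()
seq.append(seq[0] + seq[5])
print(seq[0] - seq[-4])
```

16

seq[2] = 2 → [8, 7, 2, 8, 7]
append seq[0]+seq[0] = 8+8 = 16 → [8, 7, 2, 8, 7, 16]
append seq[-1]+seq[0] = 16+8 = 24 → [8, 7, 2, 8, 7, 16, 24]
pop(1) removes 7 → [8, 2, 8, 7, 16, 24]
reverse → [24, 16, 7, 8, 2, 8]
append seq[0]+seq[5] = 24+8 = 32 → [24, 16, 7, 8, 2, 8, 32]
seq[0]-seq[-4] = 24-8 = 16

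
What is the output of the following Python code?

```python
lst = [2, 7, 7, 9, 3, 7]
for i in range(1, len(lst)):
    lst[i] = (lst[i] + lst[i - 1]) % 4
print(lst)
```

i=1: lst[1] = (7+2)%4 = 1 → [2, 1, 7, 9, 3, 7]
i=2: lst[2] = (7+1)%4 = 0 → [2, 1, 0, 9, 3, 7]
i=3: lst[3] = (9+0)%4 = 1 → [2, 1, 0, 1, 3, 7]
i=4: lst[4] = (3+1)%4 = 0 → [2, 1, 0, 1, 0, 7]
i=5: lst[5] = (7+0)%4 = 3 → [2, 1, 0, 1, 0, 3]

[2, 1, 0, 1, 0, 3]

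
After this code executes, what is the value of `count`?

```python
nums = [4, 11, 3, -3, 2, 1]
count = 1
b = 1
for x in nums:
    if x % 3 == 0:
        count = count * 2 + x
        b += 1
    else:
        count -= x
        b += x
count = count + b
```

x=4: not %3==0, count = 1-4 = -3; b=5
x=11: not %3==0, count = (-3)-11 = -14; b=16
x=3: %3==0, count = (-14)*2+3 = -25; b=17
x=-3: %3==0, count = (-25)*2+(-3) = -53; b=18
x=2: not %3==0, count = (-53)-2 = -55; b=20
x=1: not %3==0, count = (-55)-1 = -56; b=21
count+b = (-56)+21 = -35

-35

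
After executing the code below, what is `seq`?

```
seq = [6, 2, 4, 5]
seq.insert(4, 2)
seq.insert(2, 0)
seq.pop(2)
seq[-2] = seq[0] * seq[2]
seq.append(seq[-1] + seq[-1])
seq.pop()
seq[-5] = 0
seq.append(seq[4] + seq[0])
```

insert 2 at 4 → [6, 2, 4, 5, 2]
insert 0 at 2 → [6, 2, 0, 4, 5, 2]
pop(2) removes 0 → [6, 2, 4, 5, 2]
seq[-2] = seq[0]*seq[2] = 6*4 = 24 → [6, 2, 4, 24, 2]
append seq[-1]+seq[-1] = 2+2 = 4 → [6, 2, 4, 24, 2, 4]
pop() removes 4 → [6, 2, 4, 24, 2]
seq[-5] = 0 → [0, 2, 4, 24, 2]
append seq[4]+seq[0] = 2+0 = 2 → [0, 2, 4, 24, 2, 2]

[0, 2, 4, 24, 2, 2]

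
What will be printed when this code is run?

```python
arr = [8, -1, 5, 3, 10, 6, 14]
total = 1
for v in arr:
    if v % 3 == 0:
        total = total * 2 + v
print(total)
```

16

v=8: not %3==0
v=-1: not %3==0
v=5: not %3==0
v=3: %3==0, total = 1*2+3 = 5
v=10: not %3==0
v=6: %3==0, total = 5*2+6 = 16
v=14: not %3==0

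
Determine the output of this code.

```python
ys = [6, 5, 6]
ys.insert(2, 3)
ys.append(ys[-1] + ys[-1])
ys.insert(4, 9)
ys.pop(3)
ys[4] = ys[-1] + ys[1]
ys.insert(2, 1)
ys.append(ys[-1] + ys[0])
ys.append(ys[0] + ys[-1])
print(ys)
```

[6, 5, 1, 3, 9, 17, 23, 29]

insert 3 at 2 → [6, 5, 3, 6]
append ys[-1]+ys[-1] = 6+6 = 12 → [6, 5, 3, 6, 12]
insert 9 at 4 → [6, 5, 3, 6, 9, 12]
pop(3) removes 6 → [6, 5, 3, 9, 12]
ys[4] = ys[-1]+ys[1] = 12+5 = 17 → [6, 5, 3, 9, 17]
insert 1 at 2 → [6, 5, 1, 3, 9, 17]
append ys[-1]+ys[0] = 17+6 = 23 → [6, 5, 1, 3, 9, 17, 23]
append ys[0]+ys[-1] = 6+23 = 29 → [6, 5, 1, 3, 9, 17, 23, 29]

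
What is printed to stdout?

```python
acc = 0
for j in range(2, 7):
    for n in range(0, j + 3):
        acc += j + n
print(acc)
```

j=2,n=0: acc = 0+2 = 2
j=2,n=1: acc = 2+3 = 5
j=2,n=2: acc = 5+4 = 9
j=2,n=3: acc = 9+5 = 14
j=2,n=4: acc = 14+6 = 20
j=3,n=0: acc = 20+3 = 23
j=3,n=1: acc = 23+4 = 27
j=3,n=2: acc = 27+5 = 32
j=3,n=3: acc = 32+6 = 38
j=3,n=4: acc = 38+7 = 45
j=3,n=5: acc = 45+8 = 53
j=4,n=0: acc = 53+4 = 57
j=4,n=1: acc = 57+5 = 62
j=4,n=2: acc = 62+6 = 68
j=4,n=3: acc = 68+7 = 75
j=4,n=4: acc = 75+8 = 83
j=4,n=5: acc = 83+9 = 92
j=4,n=6: acc = 92+10 = 102
j=5,n=0: acc = 102+5 = 107
j=5,n=1: acc = 107+6 = 113
j=5,n=2: acc = 113+7 = 120
j=5,n=3: acc = 120+8 = 128
j=5,n=4: acc = 128+9 = 137
j=5,n=5: acc = 137+10 = 147
j=5,n=6: acc = 147+11 = 158
j=5,n=7: acc = 158+12 = 170
j=6,n=0: acc = 170+6 = 176
j=6,n=1: acc = 176+7 = 183
j=6,n=2: acc = 183+8 = 191
j=6,n=3: acc = 191+9 = 200
j=6,n=4: acc = 200+10 = 210
j=6,n=5: acc = 210+11 = 221
j=6,n=6: acc = 221+12 = 233
j=6,n=7: acc = 233+13 = 246
j=6,n=8: acc = 246+14 = 260

260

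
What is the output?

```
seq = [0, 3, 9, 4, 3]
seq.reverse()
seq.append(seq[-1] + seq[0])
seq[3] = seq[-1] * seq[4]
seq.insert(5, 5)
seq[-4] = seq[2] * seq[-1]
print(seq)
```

[3, 4, 9, 27, 0, 5, 3]

reverse → [3, 4, 9, 3, 0]
append seq[-1]+seq[0] = 0+3 = 3 → [3, 4, 9, 3, 0, 3]
seq[3] = seq[-1]*seq[4] = 3*0 = 0 → [3, 4, 9, 0, 0, 3]
insert 5 at 5 → [3, 4, 9, 0, 0, 5, 3]
seq[-4] = seq[2]*seq[-1] = 9*3 = 27 → [3, 4, 9, 27, 0, 5, 3]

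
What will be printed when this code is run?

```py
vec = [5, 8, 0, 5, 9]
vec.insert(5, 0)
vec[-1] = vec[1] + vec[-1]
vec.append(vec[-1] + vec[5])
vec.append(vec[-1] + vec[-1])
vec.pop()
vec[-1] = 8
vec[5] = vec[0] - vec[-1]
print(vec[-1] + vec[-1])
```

insert 0 at 5 → [5, 8, 0, 5, 9, 0]
vec[-1] = vec[1]+vec[-1] = 8+0 = 8 → [5, 8, 0, 5, 9, 8]
append vec[-1]+vec[5] = 8+8 = 16 → [5, 8, 0, 5, 9, 8, 16]
append vec[-1]+vec[-1] = 16+16 = 32 → [5, 8, 0, 5, 9, 8, 16, 32]
pop() removes 32 → [5, 8, 0, 5, 9, 8, 16]
vec[-1] = 8 → [5, 8, 0, 5, 9, 8, 8]
vec[5] = vec[0]-vec[-1] = 5-8 = -3 → [5, 8, 0, 5, 9, -3, 8]
vec[-1]+vec[-1] = 8+8 = 16

16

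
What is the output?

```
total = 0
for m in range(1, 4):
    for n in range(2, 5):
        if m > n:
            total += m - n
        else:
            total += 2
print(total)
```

m=1,n=2: not 1>2, total = 0+2 = 2
m=1,n=3: not 1>3, total = 2+2 = 4
m=1,n=4: not 1>4, total = 4+2 = 6
m=2,n=2: not 2>2, total = 6+2 = 8
m=2,n=3: not 2>3, total = 8+2 = 10
m=2,n=4: not 2>4, total = 10+2 = 12
m=3,n=2: 3>2, total = 12+1 = 13
m=3,n=3: not 3>3, total = 13+2 = 15
m=3,n=4: not 3>4, total = 15+2 = 17

17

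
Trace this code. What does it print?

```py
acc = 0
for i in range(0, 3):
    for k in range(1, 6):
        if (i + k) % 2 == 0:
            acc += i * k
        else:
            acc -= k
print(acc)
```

i=0,k=1: odd sum, acc = 0-1 = -1
i=0,k=2: even sum, acc = (-1)+0 = -1
i=0,k=3: odd sum, acc = (-1)-3 = -4
i=0,k=4: even sum, acc = (-4)+0 = -4
i=0,k=5: odd sum, acc = (-4)-5 = -9
i=1,k=1: even sum, acc = (-9)+1 = -8
i=1,k=2: odd sum, acc = (-8)-2 = -10
i=1,k=3: even sum, acc = (-10)+3 = -7
i=1,k=4: odd sum, acc = (-7)-4 = -11
i=1,k=5: even sum, acc = (-11)+5 = -6
i=2,k=1: odd sum, acc = (-6)-1 = -7
i=2,k=2: even sum, acc = (-7)+4 = -3
i=2,k=3: odd sum, acc = (-3)-3 = -6
i=2,k=4: even sum, acc = (-6)+8 = 2
i=2,k=5: odd sum, acc = 2-5 = -3

-3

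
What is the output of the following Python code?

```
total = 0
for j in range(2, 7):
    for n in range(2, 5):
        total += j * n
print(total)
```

180

j=2,n=2: total = 0+4 = 4
j=2,n=3: total = 4+6 = 10
j=2,n=4: total = 10+8 = 18
j=3,n=2: total = 18+6 = 24
j=3,n=3: total = 24+9 = 33
j=3,n=4: total = 33+12 = 45
j=4,n=2: total = 45+8 = 53
j=4,n=3: total = 53+12 = 65
j=4,n=4: total = 65+16 = 81
j=5,n=2: total = 81+10 = 91
j=5,n=3: total = 91+15 = 106
j=5,n=4: total = 106+20 = 126
j=6,n=2: total = 126+12 = 138
j=6,n=3: total = 138+18 = 156
j=6,n=4: total = 156+24 = 180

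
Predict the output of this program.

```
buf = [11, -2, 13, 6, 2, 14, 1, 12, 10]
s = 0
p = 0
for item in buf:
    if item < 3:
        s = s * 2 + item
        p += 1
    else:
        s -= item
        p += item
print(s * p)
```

item=11: not <3, s = 0-11 = -11; p=11
item=-2: <3, s = (-11)*2+(-2) = -24; p=12
item=13: not <3, s = (-24)-13 = -37; p=25
item=6: not <3, s = (-37)-6 = -43; p=31
item=2: <3, s = (-43)*2+2 = -84; p=32
item=14: not <3, s = (-84)-14 = -98; p=46
item=1: <3, s = (-98)*2+1 = -195; p=47
item=12: not <3, s = (-195)-12 = -207; p=59
item=10: not <3, s = (-207)-10 = -217; p=69
s*p = (-217)*69 = -14973

-14973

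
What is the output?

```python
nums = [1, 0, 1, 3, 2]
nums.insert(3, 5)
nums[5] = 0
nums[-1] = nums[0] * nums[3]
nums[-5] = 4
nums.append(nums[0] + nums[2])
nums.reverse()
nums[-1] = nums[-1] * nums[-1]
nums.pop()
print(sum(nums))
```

20

insert 5 at 3 → [1, 0, 1, 5, 3, 2]
nums[5] = 0 → [1, 0, 1, 5, 3, 0]
nums[-1] = nums[0]*nums[3] = 1*5 = 5 → [1, 0, 1, 5, 3, 5]
nums[-5] = 4 → [1, 4, 1, 5, 3, 5]
append nums[0]+nums[2] = 1+1 = 2 → [1, 4, 1, 5, 3, 5, 2]
reverse → [2, 5, 3, 5, 1, 4, 1]
nums[-1] = nums[-1]*nums[-1] = 1*1 = 1 → [2, 5, 3, 5, 1, 4, 1]
pop() removes 1 → [2, 5, 3, 5, 1, 4]
sum = 20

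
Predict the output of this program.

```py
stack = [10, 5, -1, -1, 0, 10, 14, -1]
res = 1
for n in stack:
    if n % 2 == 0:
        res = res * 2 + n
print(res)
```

n=10: even, res = 1*2+10 = 12
n=5: not even
n=-1: not even
n=-1: not even
n=0: even, res = 12*2+0 = 24
n=10: even, res = 24*2+10 = 58
n=14: even, res = 58*2+14 = 130
n=-1: not even

130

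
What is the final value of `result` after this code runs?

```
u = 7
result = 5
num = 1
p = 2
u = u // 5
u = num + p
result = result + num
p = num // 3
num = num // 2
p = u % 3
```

6

u = 7//5 = 1
u = 1+2 = 3
result = 5+1 = 6
p = 1//3 = 0
num = 1//2 = 0
p = 3%3 = 0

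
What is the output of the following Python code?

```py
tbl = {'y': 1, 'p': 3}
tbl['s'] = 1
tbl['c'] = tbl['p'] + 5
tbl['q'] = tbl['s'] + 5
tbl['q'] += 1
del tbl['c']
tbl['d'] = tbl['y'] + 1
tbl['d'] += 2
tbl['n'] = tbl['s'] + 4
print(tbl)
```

{'y': 1, 'p': 3, 's': 1, 'q': 7, 'd': 4, 'n': 5}

tbl['s'] = 1 → {'y': 1, 'p': 3, 's': 1}
tbl['c'] = tbl['p']+5 = 8 → {'y': 1, 'p': 3, 's': 1, 'c': 8}
tbl['q'] = tbl['s']+5 = 6 → {'y': 1, 'p': 3, 's': 1, 'c': 8, 'q': 6}
tbl['q'] = 6+1 = 7 → {'y': 1, 'p': 3, 's': 1, 'c': 8, 'q': 7}
del 'c' → {'y': 1, 'p': 3, 's': 1, 'q': 7}
tbl['d'] = tbl['y']+1 = 2 → {'y': 1, 'p': 3, 's': 1, 'q': 7, 'd': 2}
tbl['d'] = 2+2 = 4 → {'y': 1, 'p': 3, 's': 1, 'q': 7, 'd': 4}
tbl['n'] = tbl['s']+4 = 5 → {'y': 1, 'p': 3, 's': 1, 'q': 7, 'd': 4, 'n': 5}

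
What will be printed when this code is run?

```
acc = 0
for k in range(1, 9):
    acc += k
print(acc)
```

36

k=1: acc = 0+1 = 1
k=2: acc = 1+2 = 3
k=3: acc = 3+3 = 6
k=4: acc = 6+4 = 10
k=5: acc = 10+5 = 15
k=6: acc = 15+6 = 21
k=7: acc = 21+7 = 28
k=8: acc = 28+8 = 36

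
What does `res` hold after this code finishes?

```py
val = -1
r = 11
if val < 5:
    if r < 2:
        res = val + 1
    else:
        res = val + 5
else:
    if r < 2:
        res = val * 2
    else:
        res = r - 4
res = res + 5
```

9

val=-1, r=11
val < 5 is True; r < 2 is False
→ res = val + 5 = 4
res = 4+5 = 9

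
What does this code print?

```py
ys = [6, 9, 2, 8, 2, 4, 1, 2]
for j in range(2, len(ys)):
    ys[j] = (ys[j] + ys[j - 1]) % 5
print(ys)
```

[6, 9, 1, 4, 1, 0, 1, 3]

j=2: ys[2] = (2+9)%5 = 1 → [6, 9, 1, 8, 2, 4, 1, 2]
j=3: ys[3] = (8+1)%5 = 4 → [6, 9, 1, 4, 2, 4, 1, 2]
j=4: ys[4] = (2+4)%5 = 1 → [6, 9, 1, 4, 1, 4, 1, 2]
j=5: ys[5] = (4+1)%5 = 0 → [6, 9, 1, 4, 1, 0, 1, 2]
j=6: ys[6] = (1+0)%5 = 1 → [6, 9, 1, 4, 1, 0, 1, 2]
j=7: ys[7] = (2+1)%5 = 3 → [6, 9, 1, 4, 1, 0, 1, 3]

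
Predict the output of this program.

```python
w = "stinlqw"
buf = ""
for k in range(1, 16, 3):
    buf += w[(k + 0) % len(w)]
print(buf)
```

tlsnw

k=1: add w[1]='t' → 't'
k=4: add w[4]='l' → 'tl'
k=7: add w[0]='s' → 'tls'
k=10: add w[3]='n' → 'tlsn'
k=13: add w[6]='w' → 'tlsnw'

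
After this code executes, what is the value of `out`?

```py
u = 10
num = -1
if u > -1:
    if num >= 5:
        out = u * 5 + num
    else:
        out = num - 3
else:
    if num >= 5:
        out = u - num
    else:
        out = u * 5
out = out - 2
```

u=10, num=-1
u > -1 is True; num >= 5 is False
→ out = num - 3 = -4
out = (-4)-2 = -6

-6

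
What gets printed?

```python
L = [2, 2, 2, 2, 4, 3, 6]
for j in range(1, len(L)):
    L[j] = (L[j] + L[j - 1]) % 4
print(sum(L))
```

j=1: L[1] = (2+2)%4 = 0 → [2, 0, 2, 2, 4, 3, 6]
j=2: L[2] = (2+0)%4 = 2 → [2, 0, 2, 2, 4, 3, 6]
j=3: L[3] = (2+2)%4 = 0 → [2, 0, 2, 0, 4, 3, 6]
j=4: L[4] = (4+0)%4 = 0 → [2, 0, 2, 0, 0, 3, 6]
j=5: L[5] = (3+0)%4 = 3 → [2, 0, 2, 0, 0, 3, 6]
j=6: L[6] = (6+3)%4 = 1 → [2, 0, 2, 0, 0, 3, 1]
sum = 8

8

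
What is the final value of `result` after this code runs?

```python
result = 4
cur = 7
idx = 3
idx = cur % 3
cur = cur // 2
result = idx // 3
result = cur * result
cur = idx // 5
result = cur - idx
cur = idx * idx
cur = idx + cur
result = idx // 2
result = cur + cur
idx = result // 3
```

4

idx = 7%3 = 1
cur = 7//2 = 3
result = 1//3 = 0
result = 3*0 = 0
cur = 1//5 = 0
result = 0-1 = -1
cur = 1*1 = 1
cur = 1+1 = 2
result = 1//2 = 0
result = 2+2 = 4
idx = 4//3 = 1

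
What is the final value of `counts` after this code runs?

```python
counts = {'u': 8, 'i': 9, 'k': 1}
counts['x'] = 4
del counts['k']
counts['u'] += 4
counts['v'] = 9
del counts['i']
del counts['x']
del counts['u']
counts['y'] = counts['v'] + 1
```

counts['x'] = 4 → {'u': 8, 'i': 9, 'k': 1, 'x': 4}
del 'k' → {'u': 8, 'i': 9, 'x': 4}
counts['u'] = 8+4 = 12 → {'u': 12, 'i': 9, 'x': 4}
counts['v'] = 9 → {'u': 12, 'i': 9, 'x': 4, 'v': 9}
del 'i' → {'u': 12, 'x': 4, 'v': 9}
del 'x' → {'u': 12, 'v': 9}
del 'u' → {'v': 9}
counts['y'] = counts['v']+1 = 10 → {'v': 9, 'y': 10}

{'v': 9, 'y': 10}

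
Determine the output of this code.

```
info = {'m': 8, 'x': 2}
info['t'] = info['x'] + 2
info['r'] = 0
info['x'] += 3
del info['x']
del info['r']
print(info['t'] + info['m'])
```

12

info['t'] = info['x']+2 = 4 → {'m': 8, 'x': 2, 't': 4}
info['r'] = 0 → {'m': 8, 'x': 2, 't': 4, 'r': 0}
info['x'] = 2+3 = 5 → {'m': 8, 'x': 5, 't': 4, 'r': 0}
del 'x' → {'m': 8, 't': 4, 'r': 0}
del 'r' → {'m': 8, 't': 4}
info['t']+info['m'] = 4+8 = 12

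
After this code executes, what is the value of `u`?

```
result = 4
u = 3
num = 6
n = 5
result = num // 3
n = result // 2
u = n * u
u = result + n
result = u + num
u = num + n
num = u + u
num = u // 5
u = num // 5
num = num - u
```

0

result = 6//3 = 2
n = 2//2 = 1
u = 1*3 = 3
u = 2+1 = 3
result = 3+6 = 9
u = 6+1 = 7
num = 7+7 = 14
num = 7//5 = 1
u = 1//5 = 0
num = 1-0 = 1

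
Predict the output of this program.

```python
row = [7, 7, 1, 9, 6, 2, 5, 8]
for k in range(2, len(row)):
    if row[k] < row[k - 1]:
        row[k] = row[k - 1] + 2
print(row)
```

[7, 7, 9, 9, 11, 13, 15, 17]

k=2: 1<7, row[2] = 7+2 = 9 → [7, 7, 9, 9, 6, 2, 5, 8]
k=3: 9>=9, unchanged → [7, 7, 9, 9, 6, 2, 5, 8]
k=4: 6<9, row[4] = 9+2 = 11 → [7, 7, 9, 9, 11, 2, 5, 8]
k=5: 2<11, row[5] = 11+2 = 13 → [7, 7, 9, 9, 11, 13, 5, 8]
k=6: 5<13, row[6] = 13+2 = 15 → [7, 7, 9, 9, 11, 13, 15, 8]
k=7: 8<15, row[7] = 15+2 = 17 → [7, 7, 9, 9, 11, 13, 15, 17]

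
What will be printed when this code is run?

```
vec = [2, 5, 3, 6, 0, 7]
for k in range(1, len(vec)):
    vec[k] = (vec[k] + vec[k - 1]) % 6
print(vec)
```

[2, 1, 4, 4, 4, 5]

k=1: vec[1] = (5+2)%6 = 1 → [2, 1, 3, 6, 0, 7]
k=2: vec[2] = (3+1)%6 = 4 → [2, 1, 4, 6, 0, 7]
k=3: vec[3] = (6+4)%6 = 4 → [2, 1, 4, 4, 0, 7]
k=4: vec[4] = (0+4)%6 = 4 → [2, 1, 4, 4, 4, 7]
k=5: vec[5] = (7+4)%6 = 5 → [2, 1, 4, 4, 4, 5]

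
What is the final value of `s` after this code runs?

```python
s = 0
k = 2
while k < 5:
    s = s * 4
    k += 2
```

k=2: s = 0*4 = 0
k=4: s = 0*4 = 0

0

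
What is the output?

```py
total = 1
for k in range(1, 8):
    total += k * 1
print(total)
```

29

k=1: total = 1+1*1 = 2
k=2: total = 2+2*1 = 4
k=3: total = 4+3*1 = 7
k=4: total = 7+4*1 = 11
k=5: total = 11+5*1 = 16
k=6: total = 16+6*1 = 22
k=7: total = 22+7*1 = 29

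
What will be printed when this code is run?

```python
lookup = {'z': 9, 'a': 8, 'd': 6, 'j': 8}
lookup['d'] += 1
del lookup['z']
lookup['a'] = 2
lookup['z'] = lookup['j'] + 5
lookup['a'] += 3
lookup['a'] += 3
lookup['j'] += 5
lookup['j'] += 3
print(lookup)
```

{'a': 8, 'd': 7, 'j': 16, 'z': 13}

lookup['d'] = 6+1 = 7 → {'z': 9, 'a': 8, 'd': 7, 'j': 8}
del 'z' → {'a': 8, 'd': 7, 'j': 8}
lookup['a'] = 2 → {'a': 2, 'd': 7, 'j': 8}
lookup['z'] = lookup['j']+5 = 13 → {'a': 2, 'd': 7, 'j': 8, 'z': 13}
lookup['a'] = 2+3 = 5 → {'a': 5, 'd': 7, 'j': 8, 'z': 13}
lookup['a'] = 5+3 = 8 → {'a': 8, 'd': 7, 'j': 8, 'z': 13}
lookup['j'] = 8+5 = 13 → {'a': 8, 'd': 7, 'j': 13, 'z': 13}
lookup['j'] = 13+3 = 16 → {'a': 8, 'd': 7, 'j': 16, 'z': 13}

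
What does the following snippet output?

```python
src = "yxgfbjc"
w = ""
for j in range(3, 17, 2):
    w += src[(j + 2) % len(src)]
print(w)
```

j=3: add src[5]='j' → 'j'
j=5: add src[0]='y' → 'jy'
j=7: add src[2]='g' → 'jyg'
j=9: add src[4]='b' → 'jygb'
j=11: add src[6]='c' → 'jygbc'
j=13: add src[1]='x' → 'jygbcx'
j=15: add src[3]='f' → 'jygbcxf'

jygbcxf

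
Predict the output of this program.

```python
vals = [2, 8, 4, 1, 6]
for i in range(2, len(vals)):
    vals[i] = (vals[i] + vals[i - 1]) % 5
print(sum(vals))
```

19

i=2: vals[2] = (4+8)%5 = 2 → [2, 8, 2, 1, 6]
i=3: vals[3] = (1+2)%5 = 3 → [2, 8, 2, 3, 6]
i=4: vals[4] = (6+3)%5 = 4 → [2, 8, 2, 3, 4]
sum = 19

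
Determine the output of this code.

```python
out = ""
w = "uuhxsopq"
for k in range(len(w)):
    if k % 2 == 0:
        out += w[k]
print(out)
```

k=0: add 'u' → 'u'
k=1: skip
k=2: add 'h' → 'uh'
k=3: skip
k=4: add 's' → 'uhs'
k=5: skip
k=6: add 'p' → 'uhsp'
k=7: skip

uhsp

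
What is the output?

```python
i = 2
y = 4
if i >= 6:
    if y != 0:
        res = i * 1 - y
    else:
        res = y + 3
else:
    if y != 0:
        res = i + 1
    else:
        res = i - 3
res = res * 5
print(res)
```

15

i=2, y=4
i >= 6 is False; y != 0 is True
→ res = i + 1 = 3
res = 3*5 = 15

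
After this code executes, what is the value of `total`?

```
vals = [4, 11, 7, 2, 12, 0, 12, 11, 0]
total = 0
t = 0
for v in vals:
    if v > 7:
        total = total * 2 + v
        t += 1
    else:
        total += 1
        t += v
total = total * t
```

v=4: not >7, total = 0+1 = 1; t=4
v=11: >7, total = 1*2+11 = 13; t=5
v=7: not >7, total = 13+1 = 14; t=12
v=2: not >7, total = 14+1 = 15; t=14
v=12: >7, total = 15*2+12 = 42; t=15
v=0: not >7, total = 42+1 = 43; t=15
v=12: >7, total = 43*2+12 = 98; t=16
v=11: >7, total = 98*2+11 = 207; t=17
v=0: not >7, total = 207+1 = 208; t=17
total*t = 208*17 = 3536

3536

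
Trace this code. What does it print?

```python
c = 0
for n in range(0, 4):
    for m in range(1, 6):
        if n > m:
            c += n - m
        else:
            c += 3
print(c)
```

n=0,m=1: not 0>1, c = 0+3 = 3
n=0,m=2: not 0>2, c = 3+3 = 6
n=0,m=3: not 0>3, c = 6+3 = 9
n=0,m=4: not 0>4, c = 9+3 = 12
n=0,m=5: not 0>5, c = 12+3 = 15
n=1,m=1: not 1>1, c = 15+3 = 18
n=1,m=2: not 1>2, c = 18+3 = 21
n=1,m=3: not 1>3, c = 21+3 = 24
n=1,m=4: not 1>4, c = 24+3 = 27
n=1,m=5: not 1>5, c = 27+3 = 30
n=2,m=1: 2>1, c = 30+1 = 31
n=2,m=2: not 2>2, c = 31+3 = 34
n=2,m=3: not 2>3, c = 34+3 = 37
n=2,m=4: not 2>4, c = 37+3 = 40
n=2,m=5: not 2>5, c = 40+3 = 43
n=3,m=1: 3>1, c = 43+2 = 45
n=3,m=2: 3>2, c = 45+1 = 46
n=3,m=3: not 3>3, c = 46+3 = 49
n=3,m=4: not 3>4, c = 49+3 = 52
n=3,m=5: not 3>5, c = 52+3 = 55

55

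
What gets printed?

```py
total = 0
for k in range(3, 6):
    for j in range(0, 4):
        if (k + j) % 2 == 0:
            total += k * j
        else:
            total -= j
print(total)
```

k=3,j=0: odd sum, total = 0-0 = 0
k=3,j=1: even sum, total = 0+3 = 3
k=3,j=2: odd sum, total = 3-2 = 1
k=3,j=3: even sum, total = 1+9 = 10
k=4,j=0: even sum, total = 10+0 = 10
k=4,j=1: odd sum, total = 10-1 = 9
k=4,j=2: even sum, total = 9+8 = 17
k=4,j=3: odd sum, total = 17-3 = 14
k=5,j=0: odd sum, total = 14-0 = 14
k=5,j=1: even sum, total = 14+5 = 19
k=5,j=2: odd sum, total = 19-2 = 17
k=5,j=3: even sum, total = 17+15 = 32

32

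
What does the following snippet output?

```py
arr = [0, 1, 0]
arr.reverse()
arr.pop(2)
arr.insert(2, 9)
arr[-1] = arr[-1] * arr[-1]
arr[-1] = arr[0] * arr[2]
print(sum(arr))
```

1

reverse → [0, 1, 0]
pop(2) removes 0 → [0, 1]
insert 9 at 2 → [0, 1, 9]
arr[-1] = arr[-1]*arr[-1] = 9*9 = 81 → [0, 1, 81]
arr[-1] = arr[0]*arr[2] = 0*81 = 0 → [0, 1, 0]
sum = 1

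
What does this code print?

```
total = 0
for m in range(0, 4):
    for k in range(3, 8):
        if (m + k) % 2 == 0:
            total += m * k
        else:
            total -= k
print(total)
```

30

m=0,k=3: odd sum, total = 0-3 = -3
m=0,k=4: even sum, total = (-3)+0 = -3
m=0,k=5: odd sum, total = (-3)-5 = -8
m=0,k=6: even sum, total = (-8)+0 = -8
m=0,k=7: odd sum, total = (-8)-7 = -15
m=1,k=3: even sum, total = (-15)+3 = -12
m=1,k=4: odd sum, total = (-12)-4 = -16
m=1,k=5: even sum, total = (-16)+5 = -11
m=1,k=6: odd sum, total = (-11)-6 = -17
m=1,k=7: even sum, total = (-17)+7 = -10
m=2,k=3: odd sum, total = (-10)-3 = -13
m=2,k=4: even sum, total = (-13)+8 = -5
m=2,k=5: odd sum, total = (-5)-5 = -10
m=2,k=6: even sum, total = (-10)+12 = 2
m=2,k=7: odd sum, total = 2-7 = -5
m=3,k=3: even sum, total = (-5)+9 = 4
m=3,k=4: odd sum, total = 4-4 = 0
m=3,k=5: even sum, total = 0+15 = 15
m=3,k=6: odd sum, total = 15-6 = 9
m=3,k=7: even sum, total = 9+21 = 30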